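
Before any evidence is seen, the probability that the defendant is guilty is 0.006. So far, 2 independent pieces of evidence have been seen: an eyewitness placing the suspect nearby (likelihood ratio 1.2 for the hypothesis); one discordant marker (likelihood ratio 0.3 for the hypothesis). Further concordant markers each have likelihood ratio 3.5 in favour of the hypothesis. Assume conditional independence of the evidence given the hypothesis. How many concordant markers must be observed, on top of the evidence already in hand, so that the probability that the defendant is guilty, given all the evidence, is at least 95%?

Prior odds = 0.006/0.994 = 3/497.
Combined Bayes factor of the evidence already in hand = 1.2 × 0.3 = 0.36.
Odds after that evidence = (3/497) × 0.36 = 27/12425.
Target odds = 0.95/0.05 = 19.
Need 3.5ⁿ ≥ 19 ÷ (27/12425) = 236075/27.
3.5⁷ = 823543/128 falls short of 236075/27 but 3.5⁸ = 5764801/256 reaches it, so n = 8.

8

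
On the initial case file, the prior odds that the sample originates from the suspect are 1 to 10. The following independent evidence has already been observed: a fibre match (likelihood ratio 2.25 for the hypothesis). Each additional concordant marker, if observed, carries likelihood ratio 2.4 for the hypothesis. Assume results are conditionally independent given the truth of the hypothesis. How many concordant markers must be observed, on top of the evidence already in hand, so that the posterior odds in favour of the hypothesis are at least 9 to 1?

5

Prior odds = 0.1.
Bayes factor of the evidence already in hand = 2.25.
Odds after that evidence = 0.1 × 2.25 = 0.225.
Target odds = 9.
Need 2.4ⁿ ≥ 9 ÷ 0.225 = 40.
2.4⁴ = 33.1776 falls short of 40 but 2.4⁵ = 79.62624 reaches it, so n = 5.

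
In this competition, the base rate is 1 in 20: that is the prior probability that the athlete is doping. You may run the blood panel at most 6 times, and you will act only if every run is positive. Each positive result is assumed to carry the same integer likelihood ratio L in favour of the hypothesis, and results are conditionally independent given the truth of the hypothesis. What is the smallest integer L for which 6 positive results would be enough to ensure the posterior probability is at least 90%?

3

Prior odds = 0.05/0.95 = 1/19.
Target odds = 0.9/0.1 = 9.
Need L⁶ ≥ 9 ÷ (1/19) = 171.
2⁶ = 64 < 171 ≤ 729 = 3⁶, so L = 3.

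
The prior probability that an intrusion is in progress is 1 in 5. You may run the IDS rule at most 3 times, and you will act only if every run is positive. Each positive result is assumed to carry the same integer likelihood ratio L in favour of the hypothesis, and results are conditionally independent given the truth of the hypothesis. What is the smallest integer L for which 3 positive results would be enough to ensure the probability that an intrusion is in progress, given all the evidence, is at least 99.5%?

Prior odds = 0.2/0.8 = 0.25.
Target odds = 0.995/0.005 = 199.
Need L³ ≥ 199 ÷ 0.25 = 796.
9³ = 729 < 796 ≤ 1000 = 10³, so L = 10.

10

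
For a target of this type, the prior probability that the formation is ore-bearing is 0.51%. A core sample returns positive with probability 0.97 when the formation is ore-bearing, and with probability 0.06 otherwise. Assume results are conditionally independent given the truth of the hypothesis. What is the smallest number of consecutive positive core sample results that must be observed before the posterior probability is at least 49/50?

Prior odds = 0.0051/0.9949 = 51/9949.
Likelihood ratio of a positive result = 0.97/0.06 = 97/6.
Target posterior odds = 0.98/0.02 = 49.
Need (51/9949) × (97/6)ⁿ ≥ 49, i.e. (97/6)ⁿ ≥ 487501/51.
(97/6)³ = 912673/216 falls short of 487501/51 but (97/6)⁴ = 88529281/1296 reaches it, so n = 4.

4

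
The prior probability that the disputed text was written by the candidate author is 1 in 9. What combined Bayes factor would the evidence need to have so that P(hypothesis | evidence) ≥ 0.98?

Prior odds = (1/9)/(8/9) = 0.125.
Target odds = 0.98/0.02 = 49.
Required Bayes factor = 49 ÷ 0.125 = 392.

392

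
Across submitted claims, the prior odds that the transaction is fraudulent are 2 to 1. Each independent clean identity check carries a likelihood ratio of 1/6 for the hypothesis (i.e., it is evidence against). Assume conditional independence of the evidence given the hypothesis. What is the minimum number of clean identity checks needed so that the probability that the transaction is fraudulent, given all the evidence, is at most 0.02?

3

Prior odds = 2.
Likelihood ratio per clean identity check = 1/6.
Target posterior odds = 0.02/0.98 = 1/49.
Need 2 × (1/6)ⁿ ≤ 1/49, i.e. (1/6)ⁿ ≤ 1/98.
(1/6)² = 1/36 is still above 1/98 but (1/6)³ = 1/216 is at or below it, so n = 3.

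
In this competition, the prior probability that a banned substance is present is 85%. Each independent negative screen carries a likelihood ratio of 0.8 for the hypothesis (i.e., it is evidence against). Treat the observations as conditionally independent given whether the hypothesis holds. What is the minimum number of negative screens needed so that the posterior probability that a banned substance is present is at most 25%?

Prior odds = 0.85/0.15 = 17/3.
Likelihood ratio per negative screen = 0.8.
Target posterior odds = 0.25/0.75 = 1/3.
Need (17/3) × 0.8ⁿ ≤ 1/3, i.e. 0.8ⁿ ≤ 1/17.
0.8¹² = 16777216/244140625 is still above 1/17 but 0.8¹³ ≈0.0549756 is at or below it, so n = 13.

13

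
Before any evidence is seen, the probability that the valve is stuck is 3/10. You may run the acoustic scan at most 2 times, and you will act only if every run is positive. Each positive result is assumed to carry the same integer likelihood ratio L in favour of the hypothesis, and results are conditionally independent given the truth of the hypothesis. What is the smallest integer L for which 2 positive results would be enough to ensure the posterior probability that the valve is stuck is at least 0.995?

Prior odds = 0.3/0.7 = 3/7.
Target odds = 0.995/0.005 = 199.
Need L² ≥ 199 ÷ (3/7) = 1393/3.
21² = 441 < 1393/3 ≤ 484 = 22², so L = 22.

22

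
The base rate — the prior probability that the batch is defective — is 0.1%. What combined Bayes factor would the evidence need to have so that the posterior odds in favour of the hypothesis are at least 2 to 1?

Prior odds = 0.001/0.999 = 1/999.
Target odds = 2.
Required Bayes factor = 2 ÷ (1/999) = 1998.

1998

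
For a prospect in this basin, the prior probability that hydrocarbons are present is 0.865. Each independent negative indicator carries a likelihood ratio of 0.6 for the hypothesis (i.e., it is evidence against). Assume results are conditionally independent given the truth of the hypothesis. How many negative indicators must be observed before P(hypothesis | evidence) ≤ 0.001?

18

Prior odds = 0.865/0.135 = 173/27.
Likelihood ratio per negative indicator = 0.6.
Target posterior odds = 0.001/0.999 = 1/999.
Require 0.6ⁿ ≤ 1/999 ÷ (173/27) = 1/6401.
0.6¹⁷ ≈0.000169267 is still above 1/6401 but 0.6¹⁸ ≈0.00010156 is at or below it, so n = 18.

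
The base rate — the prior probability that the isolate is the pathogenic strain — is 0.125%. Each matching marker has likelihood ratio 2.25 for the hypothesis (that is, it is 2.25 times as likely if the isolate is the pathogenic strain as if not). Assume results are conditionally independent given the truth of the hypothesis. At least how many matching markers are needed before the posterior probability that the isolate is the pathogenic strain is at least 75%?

10

Prior odds = 0.00125/0.99875 = 1/799.
Likelihood ratio per matching marker = 2.25.
Target posterior odds = 0.75/0.25 = 3.
Need (1/799) × 2.25ⁿ ≥ 3, i.e. 2.25ⁿ ≥ 2397.
2.25⁹ = 387420489/262144 falls short of 2397 but 2.25¹⁰ ≈3325.26 reaches it, so n = 10.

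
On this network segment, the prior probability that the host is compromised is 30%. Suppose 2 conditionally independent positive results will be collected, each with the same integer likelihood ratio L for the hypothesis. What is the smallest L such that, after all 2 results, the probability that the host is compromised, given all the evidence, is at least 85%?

Prior odds = 0.3/0.7 = 3/7.
Target odds = 0.85/0.15 = 17/3.
Need L² ≥ 17/3 ÷ (3/7) = 119/9.
3² = 9 < 119/9 ≤ 16 = 4², so L = 4.

4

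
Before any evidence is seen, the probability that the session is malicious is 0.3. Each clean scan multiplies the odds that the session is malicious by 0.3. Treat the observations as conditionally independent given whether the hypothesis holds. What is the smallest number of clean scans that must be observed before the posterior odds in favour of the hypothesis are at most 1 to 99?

Prior odds = 0.3/0.7 = 3/7.
Likelihood ratio per clean scan = 0.3.
Target odds = 1/99.
Require 0.3ⁿ ≤ 1/99 ÷ (3/7) = 7/297.
0.3³ = 0.027 is still above 7/297 but 0.3⁴ = 0.0081 is at or below it, so n = 4.

4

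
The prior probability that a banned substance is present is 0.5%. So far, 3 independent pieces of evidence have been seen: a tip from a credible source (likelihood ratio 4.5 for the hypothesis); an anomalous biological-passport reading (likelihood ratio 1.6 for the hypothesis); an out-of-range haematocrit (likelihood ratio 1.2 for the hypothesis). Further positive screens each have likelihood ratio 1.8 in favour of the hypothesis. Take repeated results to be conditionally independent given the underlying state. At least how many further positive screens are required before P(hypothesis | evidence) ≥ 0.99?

Prior odds = 0.005/0.995 = 1/199.
Combined Bayes factor of the evidence already in hand = 4.5 × 1.6 × 1.2 = 8.64.
Odds after that evidence = (1/199) × 8.64 = 216/4975.
Target odds = 0.99/0.01 = 99.
Need 1.8ⁿ ≥ 99 ÷ (216/4975) = 54725/24.
1.8¹³ ≈2082.3 falls short of 54725/24 but 1.8¹⁴ ≈3748.13 reaches it, so n = 14.

14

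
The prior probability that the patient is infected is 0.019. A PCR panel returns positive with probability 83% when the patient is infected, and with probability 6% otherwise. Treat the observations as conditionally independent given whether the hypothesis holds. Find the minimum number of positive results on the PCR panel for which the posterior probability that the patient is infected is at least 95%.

3

Prior odds: 0.019 ÷ 0.981 = 19/981.
Likelihood ratio of a positive result = 0.83/0.06 = 83/6.
Target posterior odds = 0.95/0.05 = 19.
Require (83/6)ⁿ ≥ 19 ÷ (19/981) = 981.
(83/6)² = 6889/36 falls short of 981 but (83/6)³ = 571787/216 reaches it, so n = 3.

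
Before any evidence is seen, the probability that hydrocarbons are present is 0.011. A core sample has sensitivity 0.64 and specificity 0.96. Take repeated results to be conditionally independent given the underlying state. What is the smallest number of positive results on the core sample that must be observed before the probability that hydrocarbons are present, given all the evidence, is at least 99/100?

4

Prior odds = 0.011/0.989 = 11/989.
False-positive rate = 1 − 0.96 = 0.04; likelihood ratio of a positive = 0.64/0.04 = 16.
Target posterior odds = 0.99/0.01 = 99.
Need (11/989) × 16ⁿ ≥ 99, i.e. 16ⁿ ≥ 8901.
16³ = 4096 falls short of 8901 but 16⁴ = 65536 reaches it, so n = 4.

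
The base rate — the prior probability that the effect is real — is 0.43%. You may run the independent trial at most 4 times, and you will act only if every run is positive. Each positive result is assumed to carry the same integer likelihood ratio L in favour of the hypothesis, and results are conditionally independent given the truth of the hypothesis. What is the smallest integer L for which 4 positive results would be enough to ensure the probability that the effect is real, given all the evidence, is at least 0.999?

Prior odds = 0.0043/0.9957 = 43/9957.
Target odds = 0.999/0.001 = 999.
Need L⁴ ≥ 999 ÷ (43/9957) = 9947043/43.
21⁴ = 194481 < 9947043/43 ≤ 234256 = 22⁴, so L = 22.

22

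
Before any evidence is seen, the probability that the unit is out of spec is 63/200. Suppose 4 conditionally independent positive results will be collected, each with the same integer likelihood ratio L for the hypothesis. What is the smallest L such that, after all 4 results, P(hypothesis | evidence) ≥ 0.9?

3

Prior odds = 0.315/0.685 = 63/137.
Target odds = 0.9/0.1 = 9.
Need L⁴ ≥ 9 ÷ (63/137) = 137/7.
2⁴ = 16 < 137/7 ≤ 81 = 3⁴, so L = 3.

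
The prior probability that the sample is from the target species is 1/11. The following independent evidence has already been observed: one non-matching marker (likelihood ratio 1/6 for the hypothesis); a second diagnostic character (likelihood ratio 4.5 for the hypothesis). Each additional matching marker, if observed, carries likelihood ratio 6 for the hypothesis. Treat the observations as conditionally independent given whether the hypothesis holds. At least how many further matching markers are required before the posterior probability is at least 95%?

4

Prior odds = (1/11)/(10/11) = 0.1.
Combined Bayes factor of the evidence already in hand = (1/6) × 4.5 = 0.75.
Odds after that evidence = 0.1 × 0.75 = 0.075.
Target odds = 0.95/0.05 = 19.
Need 6ⁿ ≥ 19 ÷ 0.075 = 760/3.
6³ = 216 falls short of 760/3 but 6⁴ = 1296 reaches it, so n = 4.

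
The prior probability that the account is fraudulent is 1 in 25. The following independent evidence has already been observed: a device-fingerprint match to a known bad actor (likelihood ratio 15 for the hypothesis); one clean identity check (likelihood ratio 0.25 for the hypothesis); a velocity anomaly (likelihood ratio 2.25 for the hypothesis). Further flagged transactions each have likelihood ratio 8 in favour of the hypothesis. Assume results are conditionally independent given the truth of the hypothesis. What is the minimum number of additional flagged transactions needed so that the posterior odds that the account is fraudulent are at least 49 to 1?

3

Prior odds = 0.04/0.96 = 1/24.
Combined Bayes factor of the evidence already in hand = 15 × 0.25 × 2.25 = 8.4375.
Odds after that evidence = (1/24) × 8.4375 = 0.3515625.
Target odds = 49.
Need 8ⁿ ≥ 49 ÷ 0.3515625 = 6272/45.
8² = 64 falls short of 6272/45 but 8³ = 512 reaches it, so n = 3.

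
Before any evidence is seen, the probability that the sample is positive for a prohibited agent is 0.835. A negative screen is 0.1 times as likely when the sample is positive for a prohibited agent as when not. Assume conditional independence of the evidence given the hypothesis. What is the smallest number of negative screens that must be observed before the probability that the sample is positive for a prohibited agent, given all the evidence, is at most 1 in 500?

Prior odds: 0.835 ÷ 0.165 = 167/33.
Likelihood ratio per negative screen = 0.1.
Target odds: 0.002 ÷ 0.998 = 1/499.
Require 0.1ⁿ ≤ 1/499 ÷ (167/33) = 33/83333.
0.1³ = 0.001 is still above 33/83333 but 0.1⁴ = 0.0001 is at or below it, so n = 4.

4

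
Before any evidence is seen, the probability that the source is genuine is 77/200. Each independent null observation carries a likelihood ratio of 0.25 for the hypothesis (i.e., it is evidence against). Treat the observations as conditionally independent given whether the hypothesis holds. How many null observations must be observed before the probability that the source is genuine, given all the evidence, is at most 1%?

Prior odds = 0.385/0.615 = 77/123.
Likelihood ratio per null observation = 0.25.
Target odds: 0.01 ÷ 0.99 = 1/99.
Need (77/123) × 0.25ⁿ ≤ 1/99, i.e. 0.25ⁿ ≤ 41/2541.
0.25² = 0.0625 is still above 41/2541 but 0.25³ = 0.015625 is at or below it, so n = 3.

3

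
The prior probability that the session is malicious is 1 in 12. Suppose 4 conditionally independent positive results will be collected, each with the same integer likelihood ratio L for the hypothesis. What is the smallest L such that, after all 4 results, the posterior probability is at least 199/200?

7

Prior odds = (1/12)/(11/12) = 1/11.
Target odds = 0.995/0.005 = 199.
Need L⁴ ≥ 199 ÷ (1/11) = 2189.
6⁴ = 1296 < 2189 ≤ 2401 = 7⁴, so L = 7.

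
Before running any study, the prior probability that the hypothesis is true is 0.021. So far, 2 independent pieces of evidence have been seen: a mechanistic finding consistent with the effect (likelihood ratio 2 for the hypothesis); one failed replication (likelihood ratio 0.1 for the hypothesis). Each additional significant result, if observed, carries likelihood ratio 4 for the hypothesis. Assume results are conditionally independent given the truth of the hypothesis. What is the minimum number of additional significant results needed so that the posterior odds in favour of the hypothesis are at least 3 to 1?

5

Prior odds = 0.021/0.979 = 21/979.
Combined Bayes factor of the evidence already in hand = 2 × 0.1 = 0.2.
Odds after that evidence = (21/979) × 0.2 = 21/4895.
Target odds = 3.
Need 4ⁿ ≥ 3 ÷ (21/4895) = 4895/7.
4⁴ = 256 falls short of 4895/7 but 4⁵ = 1024 reaches it, so n = 5.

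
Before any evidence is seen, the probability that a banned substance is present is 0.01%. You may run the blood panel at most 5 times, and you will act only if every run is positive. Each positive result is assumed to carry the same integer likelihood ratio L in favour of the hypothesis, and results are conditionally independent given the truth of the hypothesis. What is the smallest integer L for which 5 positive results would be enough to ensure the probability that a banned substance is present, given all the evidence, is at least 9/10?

Prior odds = 0.0001/0.9999 = 1/9999.
Target odds = 0.9/0.1 = 9.
Need L⁵ ≥ 9 ÷ (1/9999) = 89991.
9⁵ = 59049 < 89991 ≤ 100000 = 10⁵, so L = 10.

10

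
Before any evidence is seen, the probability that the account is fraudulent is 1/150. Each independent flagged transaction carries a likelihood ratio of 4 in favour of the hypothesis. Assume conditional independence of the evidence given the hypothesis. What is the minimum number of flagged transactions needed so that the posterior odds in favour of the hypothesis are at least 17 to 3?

5

Prior odds: (1/150) ÷ (149/150) = 1/149.
Likelihood ratio per flagged transaction = 4.
Target odds = 17/3.
Require 4ⁿ ≥ 17/3 ÷ (1/149) = 2533/3.
4⁴ = 256 falls short of 2533/3 but 4⁵ = 1024 reaches it, so n = 5.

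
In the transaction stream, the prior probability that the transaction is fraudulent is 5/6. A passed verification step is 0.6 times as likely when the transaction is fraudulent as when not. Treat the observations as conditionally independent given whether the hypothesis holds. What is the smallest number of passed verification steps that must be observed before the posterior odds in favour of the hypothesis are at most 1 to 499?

Prior odds = (5/6)/(1/6) = 5.
Likelihood ratio per passed verification step = 0.6.
Target odds = 1/499.
Require 0.6ⁿ ≤ 1/499 ÷ 5 = 1/2495.
0.6¹⁵ ≈0.000470185 is still above 1/2495 but 0.6¹⁶ ≈0.000282111 is at or below it, so n = 16.

16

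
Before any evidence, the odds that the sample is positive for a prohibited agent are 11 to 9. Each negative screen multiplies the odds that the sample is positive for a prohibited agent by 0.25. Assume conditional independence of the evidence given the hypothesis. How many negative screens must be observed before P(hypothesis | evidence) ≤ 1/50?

Prior odds = 11/9.
Likelihood ratio per negative screen = 0.25.
Target posterior odds = 0.02/0.98 = 1/49.
Need (11/9) × 0.25ⁿ ≤ 1/49, i.e. 0.25ⁿ ≤ 9/539.
0.25² = 0.0625 is still above 9/539 but 0.25³ = 0.015625 is at or below it, so n = 3.

3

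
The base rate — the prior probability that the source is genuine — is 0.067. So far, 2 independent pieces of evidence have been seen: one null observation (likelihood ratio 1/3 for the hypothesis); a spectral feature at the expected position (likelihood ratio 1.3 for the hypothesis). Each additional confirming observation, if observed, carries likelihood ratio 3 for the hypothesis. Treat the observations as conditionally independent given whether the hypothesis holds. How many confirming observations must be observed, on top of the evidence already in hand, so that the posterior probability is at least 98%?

Prior odds = 0.067/0.933 = 67/933.
Combined Bayes factor of the evidence already in hand = (1/3) × 1.3 = 13/30.
Odds after that evidence = (67/933) × 13/30 = 871/27990.
Target odds = 0.98/0.02 = 49.
Need 3ⁿ ≥ 49 ÷ (871/27990) = 1371510/871.
3⁶ = 729 falls short of 1371510/871 but 3⁷ = 2187 reaches it, so n = 7.

7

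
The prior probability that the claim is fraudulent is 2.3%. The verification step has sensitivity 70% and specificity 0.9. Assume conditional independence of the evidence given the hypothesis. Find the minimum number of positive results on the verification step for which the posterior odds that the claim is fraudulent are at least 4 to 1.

3

Prior odds = 0.023/0.977 = 23/977.
False-positive rate = 1 − 0.9 = 0.1; likelihood ratio of a positive = 0.7/0.1 = 7.
Target odds = 4.
Need (23/977) × 7ⁿ ≥ 4, i.e. 7ⁿ ≥ 3908/23.
7² = 49 falls short of 3908/23 but 7³ = 343 reaches it, so n = 3.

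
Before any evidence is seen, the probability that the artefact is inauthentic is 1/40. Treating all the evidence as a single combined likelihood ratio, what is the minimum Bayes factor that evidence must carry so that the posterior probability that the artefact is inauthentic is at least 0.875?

273

Prior odds = 0.025/0.975 = 1/39.
Target odds = 0.875/0.125 = 7.
Required Bayes factor = 7 ÷ (1/39) = 273.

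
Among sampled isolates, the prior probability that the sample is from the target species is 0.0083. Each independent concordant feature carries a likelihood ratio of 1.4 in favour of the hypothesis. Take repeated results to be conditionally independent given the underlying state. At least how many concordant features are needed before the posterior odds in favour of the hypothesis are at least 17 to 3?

Prior odds = 0.0083/0.9917 = 83/9917.
Likelihood ratio per concordant feature = 1.4.
Target odds = 17/3.
Need (83/9917) × 1.4ⁿ ≥ 17/3, i.e. 1.4ⁿ ≥ 168589/249.
1.4¹⁹ ≈597.63 falls short of 168589/249 but 1.4²⁰ ≈836.683 reaches it, so n = 20.

20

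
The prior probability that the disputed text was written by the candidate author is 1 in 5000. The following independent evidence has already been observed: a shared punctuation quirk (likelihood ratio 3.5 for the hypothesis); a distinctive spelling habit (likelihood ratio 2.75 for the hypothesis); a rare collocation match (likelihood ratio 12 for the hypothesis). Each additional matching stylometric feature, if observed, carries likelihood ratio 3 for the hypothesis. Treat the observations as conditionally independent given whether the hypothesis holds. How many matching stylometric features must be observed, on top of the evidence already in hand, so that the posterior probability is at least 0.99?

Prior odds = 0.0002/0.9998 = 1/4999.
Combined Bayes factor of the evidence already in hand = 3.5 × 2.75 × 12 = 115.5.
Odds after that evidence = (1/4999) × 115.5 = 231/9998.
Target odds = 0.99/0.01 = 99.
Need 3ⁿ ≥ 99 ÷ (231/9998) = 29994/7.
3⁷ = 2187 falls short of 29994/7 but 3⁸ = 6561 reaches it, so n = 8.

8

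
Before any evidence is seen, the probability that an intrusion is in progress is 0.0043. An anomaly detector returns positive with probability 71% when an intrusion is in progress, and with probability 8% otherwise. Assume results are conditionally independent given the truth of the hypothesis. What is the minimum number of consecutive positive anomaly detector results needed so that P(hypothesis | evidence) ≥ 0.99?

Prior odds: 0.0043 ÷ 0.9957 = 43/9957.
Likelihood ratio of a positive result = 0.71/0.08 = 8.875.
Target posterior odds = 0.99/0.01 = 99.
Need (43/9957) × 8.875ⁿ ≥ 99, i.e. 8.875ⁿ ≥ 985743/43.
8.875⁴ = 25411681/4096 falls short of 985743/43 but 8.875⁵ ≈55060.7 reaches it, so n = 5.

5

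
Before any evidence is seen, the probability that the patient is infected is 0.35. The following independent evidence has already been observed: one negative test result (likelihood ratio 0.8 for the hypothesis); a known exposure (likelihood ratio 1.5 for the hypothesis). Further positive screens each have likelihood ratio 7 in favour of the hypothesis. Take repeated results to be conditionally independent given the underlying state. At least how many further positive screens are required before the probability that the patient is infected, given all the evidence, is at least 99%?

Prior odds = 0.35/0.65 = 7/13.
Combined Bayes factor of the evidence already in hand = 0.8 × 1.5 = 1.2.
Odds after that evidence = (7/13) × 1.2 = 42/65.
Target odds = 0.99/0.01 = 99.
Need 7ⁿ ≥ 99 ÷ (42/65) = 2145/14.
7² = 49 falls short of 2145/14 but 7³ = 343 reaches it, so n = 3.

3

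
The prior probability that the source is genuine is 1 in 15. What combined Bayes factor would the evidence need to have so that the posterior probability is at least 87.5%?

Prior odds = (1/15)/(14/15) = 1/14.
Target odds = 0.875/0.125 = 7.
Required Bayes factor = 7 ÷ (1/14) = 98.

98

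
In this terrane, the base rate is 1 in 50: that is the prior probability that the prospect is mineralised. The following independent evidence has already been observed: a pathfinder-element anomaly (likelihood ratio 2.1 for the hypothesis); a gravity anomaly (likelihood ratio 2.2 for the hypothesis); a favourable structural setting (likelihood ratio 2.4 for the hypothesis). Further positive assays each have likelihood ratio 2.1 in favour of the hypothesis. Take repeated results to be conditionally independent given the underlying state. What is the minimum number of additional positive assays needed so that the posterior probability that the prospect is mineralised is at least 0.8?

Prior odds = 0.02/0.98 = 1/49.
Combined Bayes factor of the evidence already in hand = 2.1 × 2.2 × 2.4 = 11.088.
Odds after that evidence = (1/49) × 11.088 = 198/875.
Target odds = 0.8/0.2 = 4.
Need 2.1ⁿ ≥ 4 ÷ (198/875) = 1750/99.
2.1³ = 9.261 falls short of 1750/99 but 2.1⁴ = 19.4481 reaches it, so n = 4.

4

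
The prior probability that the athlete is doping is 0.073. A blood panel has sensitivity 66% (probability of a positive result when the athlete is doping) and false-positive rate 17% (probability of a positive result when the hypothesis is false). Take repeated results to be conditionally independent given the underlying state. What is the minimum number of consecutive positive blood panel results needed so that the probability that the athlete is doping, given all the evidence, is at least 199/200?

Prior odds = 0.073/0.927 = 73/927.
Likelihood ratio of a positive result = 0.66/0.17 = 66/17.
Target odds: 0.995 ÷ 0.005 = 199.
Need (73/927) × (66/17)ⁿ ≥ 199, i.e. (66/17)ⁿ ≥ 184473/73.
(66/17)⁵ ≈882.013 falls short of 184473/73 but (66/17)⁶ ≈3424.29 reaches it, so n = 6.

6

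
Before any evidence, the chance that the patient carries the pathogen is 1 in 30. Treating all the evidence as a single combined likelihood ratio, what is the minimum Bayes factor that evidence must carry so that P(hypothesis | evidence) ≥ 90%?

261

Prior odds = (1/30)/(29/30) = 1/29.
Target odds = 0.9/0.1 = 9.
Required Bayes factor = 9 ÷ (1/29) = 261.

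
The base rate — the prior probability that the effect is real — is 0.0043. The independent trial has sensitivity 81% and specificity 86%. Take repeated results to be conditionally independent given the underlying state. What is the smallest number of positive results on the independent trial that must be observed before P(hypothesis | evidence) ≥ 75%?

Prior odds = 0.0043/0.9957 = 43/9957.
False-positive rate = 1 − 0.86 = 0.14; likelihood ratio of a positive = 0.81/0.14 = 81/14.
Target posterior odds = 0.75/0.25 = 3.
Need (43/9957) × (81/14)ⁿ ≥ 3, i.e. (81/14)ⁿ ≥ 29871/43.
(81/14)³ = 531441/2744 falls short of 29871/43 but (81/14)⁴ = 43046721/38416 reaches it, so n = 4.

4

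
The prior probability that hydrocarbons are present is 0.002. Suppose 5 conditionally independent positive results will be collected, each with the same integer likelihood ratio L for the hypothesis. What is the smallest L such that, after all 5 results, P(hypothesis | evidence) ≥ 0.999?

14

Prior odds = 0.002/0.998 = 1/499.
Target odds = 0.999/0.001 = 999.
Need L⁵ ≥ 999 ÷ (1/499) = 498501.
13⁵ = 371293 < 498501 ≤ 537824 = 14⁵, so L = 14.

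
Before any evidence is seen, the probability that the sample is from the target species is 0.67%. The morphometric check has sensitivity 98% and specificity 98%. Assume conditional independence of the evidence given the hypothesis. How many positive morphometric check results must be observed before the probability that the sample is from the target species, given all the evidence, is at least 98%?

Prior odds: 0.0067 ÷ 0.9933 = 67/9933.
False-positive rate = 1 − 0.98 = 0.02; likelihood ratio of a positive = 0.98/0.02 = 49.
Target posterior odds = 0.98/0.02 = 49.
Require 49ⁿ ≥ 49 ÷ (67/9933) = 486717/67.
49² = 2401 falls short of 486717/67 but 49³ = 117649 reaches it, so n = 3.

3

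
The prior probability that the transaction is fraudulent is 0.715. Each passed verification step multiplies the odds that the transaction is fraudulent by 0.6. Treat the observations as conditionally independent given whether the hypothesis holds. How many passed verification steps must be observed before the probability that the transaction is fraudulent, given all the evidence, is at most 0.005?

13

Prior odds = 0.715/0.285 = 143/57.
Likelihood ratio per passed verification step = 0.6.
Target posterior odds = 0.005/0.995 = 1/199.
Need (143/57) × 0.6ⁿ ≤ 1/199, i.e. 0.6ⁿ ≤ 57/28457.
0.6¹² = 531441/244140625 is still above 57/28457 but 0.6¹³ ≈0.00130607 is at or below it, so n = 13.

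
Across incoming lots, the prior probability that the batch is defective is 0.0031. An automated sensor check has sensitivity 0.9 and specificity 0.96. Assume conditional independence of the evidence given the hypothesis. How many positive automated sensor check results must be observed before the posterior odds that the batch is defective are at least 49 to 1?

Prior odds: 0.0031 ÷ 0.9969 = 31/9969.
False-positive rate = 1 − 0.96 = 0.04; likelihood ratio of a positive = 0.9/0.04 = 22.5.
Target odds = 49.
Require 22.5ⁿ ≥ 49 ÷ (31/9969) = 488481/31.
22.5³ = 11390.625 falls short of 488481/31 but 22.5⁴ = 256289.0625 reaches it, so n = 4.

4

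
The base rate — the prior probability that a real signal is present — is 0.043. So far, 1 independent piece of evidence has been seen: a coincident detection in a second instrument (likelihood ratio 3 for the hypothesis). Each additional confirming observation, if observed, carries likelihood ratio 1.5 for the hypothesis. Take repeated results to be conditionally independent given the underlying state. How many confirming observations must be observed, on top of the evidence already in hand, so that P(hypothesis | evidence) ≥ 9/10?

Prior odds = 0.043/0.957 = 43/957.
Bayes factor of the evidence already in hand = 3.
Odds after that evidence = (43/957) × 3 = 43/319.
Target odds = 0.9/0.1 = 9.
Need 1.5ⁿ ≥ 9 ÷ (43/319) = 2871/43.
1.5¹⁰ = 59049/1024 falls short of 2871/43 but 1.5¹¹ = 177147/2048 reaches it, so n = 11.

11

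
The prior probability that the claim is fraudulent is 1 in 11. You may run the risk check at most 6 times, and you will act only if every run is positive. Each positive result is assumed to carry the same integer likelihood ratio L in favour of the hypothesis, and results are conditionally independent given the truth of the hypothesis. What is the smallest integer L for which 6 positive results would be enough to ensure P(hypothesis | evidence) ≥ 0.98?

3

Prior odds = (1/11)/(10/11) = 0.1.
Target odds = 0.98/0.02 = 49.
Need L⁶ ≥ 49 ÷ 0.1 = 490.
2⁶ = 64 < 490 ≤ 729 = 3⁶, so L = 3.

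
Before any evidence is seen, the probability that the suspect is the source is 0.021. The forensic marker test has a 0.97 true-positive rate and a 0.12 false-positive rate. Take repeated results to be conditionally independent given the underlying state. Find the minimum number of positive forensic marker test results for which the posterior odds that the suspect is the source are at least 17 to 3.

3

Prior odds: 0.021 ÷ 0.979 = 21/979.
Likelihood ratio of a positive result = 0.97/0.12 = 97/12.
Target odds = 17/3.
Need (21/979) × (97/12)ⁿ ≥ 17/3, i.e. (97/12)ⁿ ≥ 16643/63.
(97/12)² = 9409/144 falls short of 16643/63 but (97/12)³ = 912673/1728 reaches it, so n = 3.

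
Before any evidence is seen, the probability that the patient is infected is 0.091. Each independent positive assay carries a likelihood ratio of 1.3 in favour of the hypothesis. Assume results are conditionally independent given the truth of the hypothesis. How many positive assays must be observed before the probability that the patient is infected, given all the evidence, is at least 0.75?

Prior odds = 0.091/0.909 = 91/909.
Likelihood ratio per positive assay = 1.3.
Target posterior odds = 0.75/0.25 = 3.
Require 1.3ⁿ ≥ 3 ÷ (91/909) = 2727/91.
1.3¹² ≈23.2981 falls short of 2727/91 but 1.3¹³ ≈30.2875 reaches it, so n = 13.

13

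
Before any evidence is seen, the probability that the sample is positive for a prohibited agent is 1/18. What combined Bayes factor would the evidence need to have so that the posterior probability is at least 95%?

323

Prior odds = (1/18)/(17/18) = 1/17.
Target odds = 0.95/0.05 = 19.
Required Bayes factor = 19 ÷ (1/17) = 323.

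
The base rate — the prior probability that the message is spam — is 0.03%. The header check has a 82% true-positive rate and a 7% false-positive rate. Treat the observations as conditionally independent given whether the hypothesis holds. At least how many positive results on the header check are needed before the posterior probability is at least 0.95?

5

Prior odds = 0.0003/0.9997 = 3/9997.
Likelihood ratio of a positive result = 0.82/0.07 = 82/7.
Target posterior odds = 0.95/0.05 = 19.
Require (82/7)ⁿ ≥ 19 ÷ (3/9997) = 189943/3.
(82/7)⁴ = 45212176/2401 falls short of 189943/3 but (82/7)⁵ ≈220587 reaches it, so n = 5.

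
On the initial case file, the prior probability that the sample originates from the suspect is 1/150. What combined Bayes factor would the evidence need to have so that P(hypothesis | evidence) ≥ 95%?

2831

Prior odds = (1/150)/(149/150) = 1/149.
Target odds = 0.95/0.05 = 19.
Required Bayes factor = 19 ÷ (1/149) = 2831.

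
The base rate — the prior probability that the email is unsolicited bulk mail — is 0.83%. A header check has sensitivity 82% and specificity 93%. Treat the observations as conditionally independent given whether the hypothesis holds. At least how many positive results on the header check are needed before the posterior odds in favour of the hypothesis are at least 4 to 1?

3

Prior odds: 0.0083 ÷ 0.9917 = 83/9917.
False-positive rate = 1 − 0.93 = 0.07; likelihood ratio of a positive = 0.82/0.07 = 82/7.
Target odds = 4.
Need (83/9917) × (82/7)ⁿ ≥ 4, i.e. (82/7)ⁿ ≥ 39668/83.
(82/7)² = 6724/49 falls short of 39668/83 but (82/7)³ = 551368/343 reaches it, so n = 3.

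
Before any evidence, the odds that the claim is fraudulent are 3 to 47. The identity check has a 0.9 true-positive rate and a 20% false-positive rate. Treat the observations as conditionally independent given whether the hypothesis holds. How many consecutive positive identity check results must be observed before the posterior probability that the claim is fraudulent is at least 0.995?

Prior odds = 3/47.
Likelihood ratio of a positive result = 0.9/0.2 = 4.5.
Target posterior odds = 0.995/0.005 = 199.
Need (3/47) × 4.5ⁿ ≥ 199, i.e. 4.5ⁿ ≥ 9353/3.
4.5⁵ = 1845.28125 falls short of 9353/3 but 4.5⁶ = 8303.765625 reaches it, so n = 6.

6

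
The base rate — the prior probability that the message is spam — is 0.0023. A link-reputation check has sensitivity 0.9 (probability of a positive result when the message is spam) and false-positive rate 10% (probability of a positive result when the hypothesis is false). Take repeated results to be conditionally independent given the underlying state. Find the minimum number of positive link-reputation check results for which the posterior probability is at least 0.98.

Prior odds: 0.0023 ÷ 0.9977 = 23/9977.
Likelihood ratio of a positive result = 0.9/0.1 = 9.
Target odds: 0.98 ÷ 0.02 = 49.
Need (23/9977) × 9ⁿ ≥ 49, i.e. 9ⁿ ≥ 488873/23.
9⁴ = 6561 falls short of 488873/23 but 9⁵ = 59049 reaches it, so n = 5.

5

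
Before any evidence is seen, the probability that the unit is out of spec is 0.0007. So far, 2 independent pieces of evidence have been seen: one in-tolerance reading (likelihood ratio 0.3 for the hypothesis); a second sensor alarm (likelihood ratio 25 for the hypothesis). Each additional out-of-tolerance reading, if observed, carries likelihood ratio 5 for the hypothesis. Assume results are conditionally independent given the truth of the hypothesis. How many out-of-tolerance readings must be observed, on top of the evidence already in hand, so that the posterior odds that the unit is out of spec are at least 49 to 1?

Prior odds = 0.0007/0.9993 = 7/9993.
Combined Bayes factor of the evidence already in hand = 0.3 × 25 = 7.5.
Odds after that evidence = (7/9993) × 7.5 = 35/6662.
Target odds = 49.
Need 5ⁿ ≥ 49 ÷ (35/6662) = 9326.8.
5⁵ = 3125 falls short of 9326.8 but 5⁶ = 15625 reaches it, so n = 6.

6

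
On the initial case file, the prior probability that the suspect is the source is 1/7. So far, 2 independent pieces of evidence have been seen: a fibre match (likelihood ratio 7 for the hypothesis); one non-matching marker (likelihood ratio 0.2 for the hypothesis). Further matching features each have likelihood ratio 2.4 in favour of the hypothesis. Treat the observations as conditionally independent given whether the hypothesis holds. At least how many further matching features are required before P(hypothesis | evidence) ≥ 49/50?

7

Prior odds = (1/7)/(6/7) = 1/6.
Combined Bayes factor of the evidence already in hand = 7 × 0.2 = 1.4.
Odds after that evidence = (1/6) × 1.4 = 7/30.
Target odds = 0.98/0.02 = 49.
Need 2.4ⁿ ≥ 49 ÷ (7/30) = 210.
2.4⁶ = 2985984/15625 falls short of 210 but 2.4⁷ = 35831808/78125 reaches it, so n = 7.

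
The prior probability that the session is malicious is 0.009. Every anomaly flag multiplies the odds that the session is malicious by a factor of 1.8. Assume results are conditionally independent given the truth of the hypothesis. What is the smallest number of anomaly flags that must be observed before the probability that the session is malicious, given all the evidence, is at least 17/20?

Prior odds: 0.009 ÷ 0.991 = 9/991.
Likelihood ratio per anomaly flag = 1.8.
Target posterior odds = 0.85/0.15 = 17/3.
Require 1.8ⁿ ≥ 17/3 ÷ (9/991) = 16847/27.
1.8¹⁰ ≈357.047 falls short of 16847/27 but 1.8¹¹ ≈642.684 reaches it, so n = 11.

11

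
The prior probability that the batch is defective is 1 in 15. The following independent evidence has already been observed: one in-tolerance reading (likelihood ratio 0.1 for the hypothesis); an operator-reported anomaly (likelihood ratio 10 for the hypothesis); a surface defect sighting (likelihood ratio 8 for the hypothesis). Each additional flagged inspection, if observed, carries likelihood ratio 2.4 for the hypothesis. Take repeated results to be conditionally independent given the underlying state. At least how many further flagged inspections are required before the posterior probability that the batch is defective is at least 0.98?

6

Prior odds = (1/15)/(14/15) = 1/14.
Combined Bayes factor of the evidence already in hand = 0.1 × 10 × 8 = 8.
Odds after that evidence = (1/14) × 8 = 4/7.
Target odds = 0.98/0.02 = 49.
Need 2.4ⁿ ≥ 49 ÷ (4/7) = 85.75.
2.4⁵ = 79.62624 falls short of 85.75 but 2.4⁶ = 2985984/15625 reaches it, so n = 6.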